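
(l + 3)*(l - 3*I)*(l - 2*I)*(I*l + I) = I*l^4 + 5*l^3 + 4*I*l^3 + 20*l^2 - 3*I*l^2 + 15*l - 24*I*l - 18*I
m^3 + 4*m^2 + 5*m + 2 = (m + 1)^2*(m + 2)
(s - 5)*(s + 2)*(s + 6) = s^3 + 3*s^2 - 28*s - 60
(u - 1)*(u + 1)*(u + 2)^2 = u^4 + 4*u^3 + 3*u^2 - 4*u - 4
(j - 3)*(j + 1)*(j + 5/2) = j^3 + j^2/2 - 8*j - 15/2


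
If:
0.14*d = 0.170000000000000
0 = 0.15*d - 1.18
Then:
No Solution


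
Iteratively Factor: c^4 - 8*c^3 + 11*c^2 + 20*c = (c - 5)*(c^3 - 3*c^2 - 4*c) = (c - 5)*(c - 4)*(c^2 + c) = c*(c - 5)*(c - 4)*(c + 1)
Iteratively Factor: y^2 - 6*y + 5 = (y - 5)*(y - 1)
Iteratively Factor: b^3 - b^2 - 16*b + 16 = (b + 4)*(b^2 - 5*b + 4) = (b - 4)*(b + 4)*(b - 1)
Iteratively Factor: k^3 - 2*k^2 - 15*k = (k)*(k^2 - 2*k - 15) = k*(k + 3)*(k - 5)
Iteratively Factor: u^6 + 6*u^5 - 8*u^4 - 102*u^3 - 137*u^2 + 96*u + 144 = (u + 3)*(u^5 + 3*u^4 - 17*u^3 - 51*u^2 + 16*u + 48) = (u + 3)*(u + 4)*(u^4 - u^3 - 13*u^2 + u + 12) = (u + 3)^2*(u + 4)*(u^3 - 4*u^2 - u + 4) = (u - 1)*(u + 3)^2*(u + 4)*(u^2 - 3*u - 4) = (u - 1)*(u + 1)*(u + 3)^2*(u + 4)*(u - 4)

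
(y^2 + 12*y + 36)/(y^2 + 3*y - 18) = (y + 6)/(y - 3)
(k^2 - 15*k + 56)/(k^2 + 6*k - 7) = (k^2 - 15*k + 56)/(k^2 + 6*k - 7)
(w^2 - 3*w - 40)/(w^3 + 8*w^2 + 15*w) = (w - 8)/(w*(w + 3))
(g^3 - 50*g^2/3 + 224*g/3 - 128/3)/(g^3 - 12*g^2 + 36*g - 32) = (3*g^2 - 26*g + 16)/(3*(g^2 - 4*g + 4))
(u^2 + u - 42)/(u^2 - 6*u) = (u + 7)/u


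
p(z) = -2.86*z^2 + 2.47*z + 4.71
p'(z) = 2.47 - 5.72*z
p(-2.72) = -23.17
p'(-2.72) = 18.03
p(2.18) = -3.50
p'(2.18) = -10.00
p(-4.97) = -78.21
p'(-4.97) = 30.90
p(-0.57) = 2.37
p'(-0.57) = 5.73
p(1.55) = 1.67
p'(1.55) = -6.40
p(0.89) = 4.64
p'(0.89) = -2.62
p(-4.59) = -66.88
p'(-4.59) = 28.72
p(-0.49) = 2.81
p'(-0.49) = 5.27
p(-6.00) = -113.07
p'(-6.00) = 36.79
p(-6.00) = -113.07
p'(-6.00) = 36.79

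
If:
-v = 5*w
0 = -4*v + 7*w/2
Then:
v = 0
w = 0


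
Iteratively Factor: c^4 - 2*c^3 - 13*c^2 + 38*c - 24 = (c - 2)*(c^3 - 13*c + 12) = (c - 2)*(c + 4)*(c^2 - 4*c + 3) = (c - 3)*(c - 2)*(c + 4)*(c - 1)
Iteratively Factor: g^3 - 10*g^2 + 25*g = (g - 5)*(g^2 - 5*g) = g*(g - 5)*(g - 5)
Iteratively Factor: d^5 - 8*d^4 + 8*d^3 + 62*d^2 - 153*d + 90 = (d - 5)*(d^4 - 3*d^3 - 7*d^2 + 27*d - 18) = (d - 5)*(d + 3)*(d^3 - 6*d^2 + 11*d - 6) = (d - 5)*(d - 3)*(d + 3)*(d^2 - 3*d + 2) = (d - 5)*(d - 3)*(d - 1)*(d + 3)*(d - 2)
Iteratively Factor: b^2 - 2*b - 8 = (b + 2)*(b - 4)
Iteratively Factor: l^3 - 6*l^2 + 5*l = (l - 1)*(l^2 - 5*l) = l*(l - 1)*(l - 5)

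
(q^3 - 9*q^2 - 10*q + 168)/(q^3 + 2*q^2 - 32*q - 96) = (q - 7)/(q + 4)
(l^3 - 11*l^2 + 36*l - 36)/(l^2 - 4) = (l^2 - 9*l + 18)/(l + 2)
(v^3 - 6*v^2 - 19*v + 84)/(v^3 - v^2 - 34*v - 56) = (v - 3)/(v + 2)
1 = 1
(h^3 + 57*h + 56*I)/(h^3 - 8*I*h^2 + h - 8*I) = (h + 7*I)/(h - I)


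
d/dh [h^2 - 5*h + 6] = 2*h - 5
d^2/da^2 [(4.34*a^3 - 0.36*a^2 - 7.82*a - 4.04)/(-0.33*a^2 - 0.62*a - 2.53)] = (-4.44089209850063e-16*a^5 - 1.77635683940025e-15*a^4 + 5.466224*a^3 - 40.009992*a^2 - 200.89344*a - 23.564296)/(0.035937*a^6 + 0.202554*a^5 + 1.207107*a^4 + 3.344156*a^3 + 9.254487*a^2 + 11.905674*a + 16.194277)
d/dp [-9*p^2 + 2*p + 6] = 2 - 18*p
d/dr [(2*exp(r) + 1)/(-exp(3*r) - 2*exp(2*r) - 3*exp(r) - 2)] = (4*exp(3*r) + 7*exp(2*r) + 4*exp(r) - 1)*exp(r)/(exp(6*r) + 4*exp(5*r) + 10*exp(4*r) + 16*exp(3*r) + 17*exp(2*r) + 12*exp(r) + 4)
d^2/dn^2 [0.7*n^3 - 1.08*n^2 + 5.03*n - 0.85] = 4.2*n - 2.16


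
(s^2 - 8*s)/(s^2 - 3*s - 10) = s*(8 - s)/(-s^2 + 3*s + 10)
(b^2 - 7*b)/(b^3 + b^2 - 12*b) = (b - 7)/(b^2 + b - 12)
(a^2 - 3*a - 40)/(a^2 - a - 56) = (a + 5)/(a + 7)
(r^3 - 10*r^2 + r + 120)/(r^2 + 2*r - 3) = (r^2 - 13*r + 40)/(r - 1)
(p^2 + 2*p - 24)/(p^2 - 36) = (p - 4)/(p - 6)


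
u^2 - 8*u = u*(u - 8)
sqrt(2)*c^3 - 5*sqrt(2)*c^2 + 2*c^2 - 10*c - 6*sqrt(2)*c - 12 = (c - 6)*(c + sqrt(2))*(sqrt(2)*c + sqrt(2))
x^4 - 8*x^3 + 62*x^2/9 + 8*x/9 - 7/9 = (x - 7)*(x - 1)*(x - 1/3)*(x + 1/3)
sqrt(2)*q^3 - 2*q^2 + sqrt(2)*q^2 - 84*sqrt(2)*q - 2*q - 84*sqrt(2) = (q - 7*sqrt(2))*(q + 6*sqrt(2))*(sqrt(2)*q + sqrt(2))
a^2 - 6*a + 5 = (a - 5)*(a - 1)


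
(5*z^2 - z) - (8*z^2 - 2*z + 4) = -3*z^2 + z - 4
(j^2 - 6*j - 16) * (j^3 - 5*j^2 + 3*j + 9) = j^5 - 11*j^4 + 17*j^3 + 71*j^2 - 102*j - 144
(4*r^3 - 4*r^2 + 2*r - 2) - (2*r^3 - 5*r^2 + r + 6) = 2*r^3 + r^2 + r - 8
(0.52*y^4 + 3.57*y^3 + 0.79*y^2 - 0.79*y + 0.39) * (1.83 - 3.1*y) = -1.612*y^5 - 10.1154*y^4 + 4.0841*y^3 + 3.8947*y^2 - 2.6547*y + 0.7137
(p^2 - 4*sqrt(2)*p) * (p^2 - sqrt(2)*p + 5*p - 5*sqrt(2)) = p^4 - 5*sqrt(2)*p^3 + 5*p^3 - 25*sqrt(2)*p^2 + 8*p^2 + 40*p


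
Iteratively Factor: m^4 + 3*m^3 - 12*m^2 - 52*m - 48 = (m - 4)*(m^3 + 7*m^2 + 16*m + 12) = (m - 4)*(m + 3)*(m^2 + 4*m + 4) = (m - 4)*(m + 2)*(m + 3)*(m + 2)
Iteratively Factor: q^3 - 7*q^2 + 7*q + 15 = (q - 5)*(q^2 - 2*q - 3) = (q - 5)*(q + 1)*(q - 3)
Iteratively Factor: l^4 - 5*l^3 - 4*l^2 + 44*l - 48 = (l + 3)*(l^3 - 8*l^2 + 20*l - 16) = (l - 2)*(l + 3)*(l^2 - 6*l + 8) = (l - 4)*(l - 2)*(l + 3)*(l - 2)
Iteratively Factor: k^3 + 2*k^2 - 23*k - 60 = (k + 4)*(k^2 - 2*k - 15) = (k - 5)*(k + 4)*(k + 3)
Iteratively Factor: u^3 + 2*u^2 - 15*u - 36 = (u + 3)*(u^2 - u - 12) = (u + 3)^2*(u - 4)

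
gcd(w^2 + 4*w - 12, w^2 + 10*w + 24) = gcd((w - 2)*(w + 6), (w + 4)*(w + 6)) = w + 6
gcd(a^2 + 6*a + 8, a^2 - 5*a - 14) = a + 2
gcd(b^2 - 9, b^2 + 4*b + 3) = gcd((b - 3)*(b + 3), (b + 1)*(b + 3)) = b + 3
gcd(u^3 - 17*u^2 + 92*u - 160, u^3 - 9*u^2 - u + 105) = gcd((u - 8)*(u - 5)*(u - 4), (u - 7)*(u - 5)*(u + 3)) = u - 5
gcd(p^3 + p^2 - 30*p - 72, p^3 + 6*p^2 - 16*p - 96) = p + 4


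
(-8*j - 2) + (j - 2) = -7*j - 4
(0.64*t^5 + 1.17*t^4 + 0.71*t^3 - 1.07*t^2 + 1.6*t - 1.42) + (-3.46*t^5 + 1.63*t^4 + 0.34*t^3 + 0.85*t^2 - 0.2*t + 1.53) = -2.82*t^5 + 2.8*t^4 + 1.05*t^3 - 0.22*t^2 + 1.4*t + 0.11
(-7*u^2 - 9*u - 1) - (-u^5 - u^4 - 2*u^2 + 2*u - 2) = u^5 + u^4 - 5*u^2 - 11*u + 1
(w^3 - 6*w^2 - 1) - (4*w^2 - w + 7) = w^3 - 10*w^2 + w - 8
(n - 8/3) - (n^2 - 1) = -n^2 + n - 5/3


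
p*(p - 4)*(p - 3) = p^3 - 7*p^2 + 12*p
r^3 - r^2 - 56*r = r*(r - 8)*(r + 7)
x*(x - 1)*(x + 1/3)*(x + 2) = x^4 + 4*x^3/3 - 5*x^2/3 - 2*x/3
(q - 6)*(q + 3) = q^2 - 3*q - 18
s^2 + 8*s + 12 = (s + 2)*(s + 6)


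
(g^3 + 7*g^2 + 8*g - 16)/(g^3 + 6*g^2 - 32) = (g - 1)/(g - 2)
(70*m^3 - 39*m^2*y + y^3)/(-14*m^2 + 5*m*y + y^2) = -5*m + y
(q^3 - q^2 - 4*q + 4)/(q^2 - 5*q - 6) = (-q^3 + q^2 + 4*q - 4)/(-q^2 + 5*q + 6)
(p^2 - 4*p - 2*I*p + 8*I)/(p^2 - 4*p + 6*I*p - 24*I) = (p - 2*I)/(p + 6*I)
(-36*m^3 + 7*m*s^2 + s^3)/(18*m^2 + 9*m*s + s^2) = -2*m + s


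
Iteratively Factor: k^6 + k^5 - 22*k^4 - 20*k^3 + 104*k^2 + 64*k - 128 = (k - 1)*(k^5 + 2*k^4 - 20*k^3 - 40*k^2 + 64*k + 128) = (k - 1)*(k + 4)*(k^4 - 2*k^3 - 12*k^2 + 8*k + 32) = (k - 4)*(k - 1)*(k + 4)*(k^3 + 2*k^2 - 4*k - 8) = (k - 4)*(k - 2)*(k - 1)*(k + 4)*(k^2 + 4*k + 4) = (k - 4)*(k - 2)*(k - 1)*(k + 2)*(k + 4)*(k + 2)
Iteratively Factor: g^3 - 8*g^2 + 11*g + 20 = (g - 5)*(g^2 - 3*g - 4) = (g - 5)*(g + 1)*(g - 4)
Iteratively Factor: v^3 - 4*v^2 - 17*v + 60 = (v + 4)*(v^2 - 8*v + 15) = (v - 3)*(v + 4)*(v - 5)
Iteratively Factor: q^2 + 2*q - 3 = (q + 3)*(q - 1)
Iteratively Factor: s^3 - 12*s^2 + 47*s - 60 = (s - 5)*(s^2 - 7*s + 12) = (s - 5)*(s - 4)*(s - 3)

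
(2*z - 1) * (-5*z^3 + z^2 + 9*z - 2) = -10*z^4 + 7*z^3 + 17*z^2 - 13*z + 2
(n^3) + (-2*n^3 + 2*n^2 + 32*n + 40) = -n^3 + 2*n^2 + 32*n + 40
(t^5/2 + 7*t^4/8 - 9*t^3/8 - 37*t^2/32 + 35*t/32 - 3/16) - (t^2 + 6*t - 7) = t^5/2 + 7*t^4/8 - 9*t^3/8 - 69*t^2/32 - 157*t/32 + 109/16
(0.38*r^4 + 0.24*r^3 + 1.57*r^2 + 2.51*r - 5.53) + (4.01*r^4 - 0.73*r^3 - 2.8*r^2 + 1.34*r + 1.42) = 4.39*r^4 - 0.49*r^3 - 1.23*r^2 + 3.85*r - 4.11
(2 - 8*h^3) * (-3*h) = 24*h^4 - 6*h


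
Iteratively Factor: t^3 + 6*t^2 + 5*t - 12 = (t + 4)*(t^2 + 2*t - 3) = (t - 1)*(t + 4)*(t + 3)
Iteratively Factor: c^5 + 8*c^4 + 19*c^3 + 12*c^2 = (c + 3)*(c^4 + 5*c^3 + 4*c^2) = c*(c + 3)*(c^3 + 5*c^2 + 4*c) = c*(c + 1)*(c + 3)*(c^2 + 4*c) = c^2*(c + 1)*(c + 3)*(c + 4)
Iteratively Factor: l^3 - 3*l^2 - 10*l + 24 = (l + 3)*(l^2 - 6*l + 8) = (l - 2)*(l + 3)*(l - 4)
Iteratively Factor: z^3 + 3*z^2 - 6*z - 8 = (z + 4)*(z^2 - z - 2) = (z - 2)*(z + 4)*(z + 1)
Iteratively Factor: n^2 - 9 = (n + 3)*(n - 3)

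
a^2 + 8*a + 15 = (a + 3)*(a + 5)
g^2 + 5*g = g*(g + 5)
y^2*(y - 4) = y^3 - 4*y^2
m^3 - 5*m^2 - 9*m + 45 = (m - 5)*(m - 3)*(m + 3)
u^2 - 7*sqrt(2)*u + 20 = (u - 5*sqrt(2))*(u - 2*sqrt(2))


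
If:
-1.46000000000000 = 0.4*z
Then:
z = -3.65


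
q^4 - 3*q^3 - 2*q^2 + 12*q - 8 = (q - 2)^2*(q - 1)*(q + 2)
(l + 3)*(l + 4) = l^2 + 7*l + 12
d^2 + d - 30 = (d - 5)*(d + 6)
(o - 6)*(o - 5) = o^2 - 11*o + 30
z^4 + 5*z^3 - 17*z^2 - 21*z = z*(z - 3)*(z + 1)*(z + 7)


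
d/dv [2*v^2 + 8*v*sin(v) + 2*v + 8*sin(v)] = 8*v*cos(v) + 4*v + 8*sqrt(2)*sin(v + pi/4) + 2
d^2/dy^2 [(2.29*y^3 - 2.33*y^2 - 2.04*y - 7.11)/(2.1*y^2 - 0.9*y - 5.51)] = (-2.8421709430404e-14*y^5 + 1.4210854715202e-14*y^4 + 29.90478*y^3 - 281.75652*y^2 + 356.146134*y - 297.303166)/(9.261*y^6 - 11.907*y^5 - 67.7943*y^4 + 61.7544*y^3 + 177.87933*y^2 - 81.97227*y - 167.284151)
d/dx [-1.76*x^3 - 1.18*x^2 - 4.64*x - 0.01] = -5.28*x^2 - 2.36*x - 4.64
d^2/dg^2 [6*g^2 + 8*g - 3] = 12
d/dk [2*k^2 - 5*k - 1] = 4*k - 5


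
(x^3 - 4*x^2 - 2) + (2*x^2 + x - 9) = x^3 - 2*x^2 + x - 11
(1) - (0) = 1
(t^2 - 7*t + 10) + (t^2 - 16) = 2*t^2 - 7*t - 6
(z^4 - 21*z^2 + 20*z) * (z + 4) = z^5 + 4*z^4 - 21*z^3 - 64*z^2 + 80*z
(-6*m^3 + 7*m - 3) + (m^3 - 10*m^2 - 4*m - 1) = -5*m^3 - 10*m^2 + 3*m - 4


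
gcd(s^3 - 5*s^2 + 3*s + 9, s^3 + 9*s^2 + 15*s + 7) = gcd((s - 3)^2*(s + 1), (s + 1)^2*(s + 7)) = s + 1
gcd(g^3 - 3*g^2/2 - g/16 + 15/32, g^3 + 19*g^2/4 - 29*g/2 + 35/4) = g - 5/4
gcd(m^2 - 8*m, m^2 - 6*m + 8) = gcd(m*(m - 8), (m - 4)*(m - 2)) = 1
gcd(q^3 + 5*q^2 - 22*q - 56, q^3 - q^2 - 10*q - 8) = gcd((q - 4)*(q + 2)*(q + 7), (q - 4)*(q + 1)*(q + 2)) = q^2 - 2*q - 8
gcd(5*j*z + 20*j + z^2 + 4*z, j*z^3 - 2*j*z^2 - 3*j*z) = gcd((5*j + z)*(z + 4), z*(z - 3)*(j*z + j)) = 1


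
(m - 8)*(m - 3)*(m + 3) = m^3 - 8*m^2 - 9*m + 72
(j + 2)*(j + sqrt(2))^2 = j^3 + 2*j^2 + 2*sqrt(2)*j^2 + 2*j + 4*sqrt(2)*j + 4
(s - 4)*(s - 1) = s^2 - 5*s + 4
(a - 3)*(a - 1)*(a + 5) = a^3 + a^2 - 17*a + 15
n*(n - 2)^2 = n^3 - 4*n^2 + 4*n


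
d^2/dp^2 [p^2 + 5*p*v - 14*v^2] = 2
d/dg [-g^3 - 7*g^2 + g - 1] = -3*g^2 - 14*g + 1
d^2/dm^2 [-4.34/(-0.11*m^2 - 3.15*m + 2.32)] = (-0.105028*m^2 - 3.00762*m + 4.34*(0.22*m + 3.15)*(0.44*m + 6.3) + 2.215136)/(0.11*m^2 + 3.15*m - 2.32)^3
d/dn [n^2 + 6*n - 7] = 2*n + 6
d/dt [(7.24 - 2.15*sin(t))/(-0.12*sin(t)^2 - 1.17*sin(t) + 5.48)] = (-0.258*sin(t)^2 + 1.7376*sin(t) - 3.3112)*cos(t)/(0.0144*sin(t)^4 + 0.2808*sin(t)^3 + 0.0536999999999996*sin(t)^2 - 12.8232*sin(t) + 30.0304)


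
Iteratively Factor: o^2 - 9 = (o - 3)*(o + 3)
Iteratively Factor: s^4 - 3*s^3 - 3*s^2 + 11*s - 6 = (s + 2)*(s^3 - 5*s^2 + 7*s - 3) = (s - 1)*(s + 2)*(s^2 - 4*s + 3) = (s - 3)*(s - 1)*(s + 2)*(s - 1)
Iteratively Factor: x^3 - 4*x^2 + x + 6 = (x + 1)*(x^2 - 5*x + 6) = (x - 2)*(x + 1)*(x - 3)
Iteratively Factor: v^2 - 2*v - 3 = (v - 3)*(v + 1)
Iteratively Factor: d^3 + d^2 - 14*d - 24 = (d + 3)*(d^2 - 2*d - 8) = (d - 4)*(d + 3)*(d + 2)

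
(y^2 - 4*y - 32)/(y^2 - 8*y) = (y + 4)/y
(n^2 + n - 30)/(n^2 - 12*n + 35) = (n + 6)/(n - 7)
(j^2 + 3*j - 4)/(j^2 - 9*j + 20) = (j^2 + 3*j - 4)/(j^2 - 9*j + 20)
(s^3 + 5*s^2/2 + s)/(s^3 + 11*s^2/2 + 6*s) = (2*s^2 + 5*s + 2)/(2*s^2 + 11*s + 12)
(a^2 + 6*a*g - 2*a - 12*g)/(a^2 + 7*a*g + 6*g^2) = (a - 2)/(a + g)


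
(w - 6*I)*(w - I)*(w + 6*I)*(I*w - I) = I*w^4 + w^3 - I*w^3 - w^2 + 36*I*w^2 + 36*w - 36*I*w - 36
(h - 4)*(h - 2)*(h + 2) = h^3 - 4*h^2 - 4*h + 16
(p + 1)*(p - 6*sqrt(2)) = p^2 - 6*sqrt(2)*p + p - 6*sqrt(2)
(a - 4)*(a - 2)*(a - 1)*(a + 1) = a^4 - 6*a^3 + 7*a^2 + 6*a - 8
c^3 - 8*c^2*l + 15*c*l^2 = c*(c - 5*l)*(c - 3*l)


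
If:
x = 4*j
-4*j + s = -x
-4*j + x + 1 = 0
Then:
No Solution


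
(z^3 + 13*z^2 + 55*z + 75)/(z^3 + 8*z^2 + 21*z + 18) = (z^2 + 10*z + 25)/(z^2 + 5*z + 6)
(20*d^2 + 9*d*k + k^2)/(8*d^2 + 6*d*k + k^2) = (5*d + k)/(2*d + k)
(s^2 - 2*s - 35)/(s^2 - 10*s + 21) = (s + 5)/(s - 3)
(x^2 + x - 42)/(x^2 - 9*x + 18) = (x + 7)/(x - 3)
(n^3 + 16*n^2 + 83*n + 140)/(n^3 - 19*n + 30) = (n^2 + 11*n + 28)/(n^2 - 5*n + 6)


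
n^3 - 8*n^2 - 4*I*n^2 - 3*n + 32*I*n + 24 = (n - 8)*(n - 3*I)*(n - I)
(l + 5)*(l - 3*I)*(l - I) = l^3 + 5*l^2 - 4*I*l^2 - 3*l - 20*I*l - 15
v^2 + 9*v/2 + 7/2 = (v + 1)*(v + 7/2)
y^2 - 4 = (y - 2)*(y + 2)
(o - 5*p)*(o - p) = o^2 - 6*o*p + 5*p^2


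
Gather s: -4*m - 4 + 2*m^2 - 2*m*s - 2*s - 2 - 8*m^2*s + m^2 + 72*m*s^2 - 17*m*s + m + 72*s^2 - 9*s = 3*m^2 - 3*m + s^2*(72*m + 72) + s*(-8*m^2 - 19*m - 11) - 6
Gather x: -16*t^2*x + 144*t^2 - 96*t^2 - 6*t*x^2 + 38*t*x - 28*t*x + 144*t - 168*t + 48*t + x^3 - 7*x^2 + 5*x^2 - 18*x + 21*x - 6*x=48*t^2 + 24*t + x^3 + x^2*(-6*t - 2) + x*(-16*t^2 + 10*t - 3)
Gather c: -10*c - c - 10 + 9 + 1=-11*c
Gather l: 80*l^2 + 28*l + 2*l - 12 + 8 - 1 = 80*l^2 + 30*l - 5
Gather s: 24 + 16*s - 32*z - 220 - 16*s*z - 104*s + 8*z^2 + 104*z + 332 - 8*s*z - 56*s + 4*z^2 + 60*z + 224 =s*(-24*z - 144) + 12*z^2 + 132*z + 360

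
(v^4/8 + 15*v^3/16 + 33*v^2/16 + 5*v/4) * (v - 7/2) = v^5/8 + v^4/2 - 39*v^3/32 - 191*v^2/32 - 35*v/8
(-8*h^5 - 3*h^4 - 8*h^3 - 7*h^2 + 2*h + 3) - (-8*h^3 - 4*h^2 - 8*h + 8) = -8*h^5 - 3*h^4 - 3*h^2 + 10*h - 5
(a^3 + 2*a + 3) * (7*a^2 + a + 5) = 7*a^5 + a^4 + 19*a^3 + 23*a^2 + 13*a + 15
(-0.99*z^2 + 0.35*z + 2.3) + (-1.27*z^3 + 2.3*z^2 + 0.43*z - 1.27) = -1.27*z^3 + 1.31*z^2 + 0.78*z + 1.03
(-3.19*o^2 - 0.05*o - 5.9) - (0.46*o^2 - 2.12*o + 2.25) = -3.65*o^2 + 2.07*o - 8.15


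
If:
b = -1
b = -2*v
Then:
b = -1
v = 1/2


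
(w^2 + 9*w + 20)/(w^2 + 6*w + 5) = (w + 4)/(w + 1)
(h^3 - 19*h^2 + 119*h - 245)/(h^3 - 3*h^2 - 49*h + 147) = (h^2 - 12*h + 35)/(h^2 + 4*h - 21)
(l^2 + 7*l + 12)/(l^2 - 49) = (l^2 + 7*l + 12)/(l^2 - 49)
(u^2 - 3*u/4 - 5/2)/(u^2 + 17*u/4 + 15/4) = (u - 2)/(u + 3)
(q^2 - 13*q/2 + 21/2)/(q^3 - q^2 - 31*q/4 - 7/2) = 2*(q - 3)/(2*q^2 + 5*q + 2)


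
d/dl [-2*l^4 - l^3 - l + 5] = -8*l^3 - 3*l^2 - 1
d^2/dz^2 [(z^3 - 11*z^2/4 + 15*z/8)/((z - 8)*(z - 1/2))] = 4*(187*z^3 - 276*z^2 + 102*z + 79)/(8*z^6 - 204*z^5 + 1830*z^4 - 6545*z^3 + 7320*z^2 - 3264*z + 512)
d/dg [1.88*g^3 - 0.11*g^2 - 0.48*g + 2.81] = 5.64*g^2 - 0.22*g - 0.48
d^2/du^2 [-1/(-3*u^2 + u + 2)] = 2*(9*u^2 - 3*u - (6*u - 1)^2 - 6)/(-3*u^2 + u + 2)^3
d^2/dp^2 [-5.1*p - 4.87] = 0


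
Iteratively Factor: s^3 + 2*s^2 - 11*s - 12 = (s - 3)*(s^2 + 5*s + 4) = (s - 3)*(s + 4)*(s + 1)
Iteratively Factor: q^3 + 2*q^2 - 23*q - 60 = (q + 3)*(q^2 - q - 20) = (q - 5)*(q + 3)*(q + 4)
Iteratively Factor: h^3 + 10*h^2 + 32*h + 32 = (h + 4)*(h^2 + 6*h + 8) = (h + 4)^2*(h + 2)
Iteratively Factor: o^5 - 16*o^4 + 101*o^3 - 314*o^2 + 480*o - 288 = (o - 4)*(o^4 - 12*o^3 + 53*o^2 - 102*o + 72) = (o - 4)*(o - 3)*(o^3 - 9*o^2 + 26*o - 24) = (o - 4)*(o - 3)^2*(o^2 - 6*o + 8) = (o - 4)*(o - 3)^2*(o - 2)*(o - 4)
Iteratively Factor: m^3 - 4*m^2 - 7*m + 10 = (m - 1)*(m^2 - 3*m - 10) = (m - 5)*(m - 1)*(m + 2)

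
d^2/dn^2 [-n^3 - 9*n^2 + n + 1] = -6*n - 18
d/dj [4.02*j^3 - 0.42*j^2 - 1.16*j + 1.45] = 12.06*j^2 - 0.84*j - 1.16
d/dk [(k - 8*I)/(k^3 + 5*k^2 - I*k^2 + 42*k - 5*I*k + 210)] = (-2*k^3 + k^2*(-5 + 25*I) + k*(16 + 80*I) + 250 + 336*I)/(k^6 + k^5*(10 - 2*I) + k^4*(108 - 20*I) + k^3*(830 - 134*I) + k^2*(3839 - 840*I) + k*(17640 - 2100*I) + 44100)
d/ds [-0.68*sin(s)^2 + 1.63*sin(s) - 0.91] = (1.63 - 1.36*sin(s))*cos(s)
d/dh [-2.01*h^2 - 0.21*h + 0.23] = -4.02*h - 0.21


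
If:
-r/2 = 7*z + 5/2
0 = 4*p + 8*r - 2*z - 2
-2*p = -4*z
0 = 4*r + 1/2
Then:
No Solution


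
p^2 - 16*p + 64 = (p - 8)^2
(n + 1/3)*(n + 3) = n^2 + 10*n/3 + 1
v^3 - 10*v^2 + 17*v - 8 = (v - 8)*(v - 1)^2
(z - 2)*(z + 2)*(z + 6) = z^3 + 6*z^2 - 4*z - 24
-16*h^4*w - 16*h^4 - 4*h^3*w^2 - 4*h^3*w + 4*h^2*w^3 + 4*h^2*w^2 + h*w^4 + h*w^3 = (-2*h + w)*(2*h + w)*(4*h + w)*(h*w + h)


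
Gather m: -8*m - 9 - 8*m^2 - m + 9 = -8*m^2 - 9*m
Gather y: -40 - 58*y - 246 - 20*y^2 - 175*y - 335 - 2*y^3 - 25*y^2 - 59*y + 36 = -2*y^3 - 45*y^2 - 292*y - 585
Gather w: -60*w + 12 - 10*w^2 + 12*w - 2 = -10*w^2 - 48*w + 10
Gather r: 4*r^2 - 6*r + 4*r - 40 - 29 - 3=4*r^2 - 2*r - 72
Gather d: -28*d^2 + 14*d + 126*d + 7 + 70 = -28*d^2 + 140*d + 77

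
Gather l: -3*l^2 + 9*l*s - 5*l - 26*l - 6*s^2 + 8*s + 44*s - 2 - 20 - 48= -3*l^2 + l*(9*s - 31) - 6*s^2 + 52*s - 70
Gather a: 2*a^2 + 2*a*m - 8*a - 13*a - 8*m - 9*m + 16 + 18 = 2*a^2 + a*(2*m - 21) - 17*m + 34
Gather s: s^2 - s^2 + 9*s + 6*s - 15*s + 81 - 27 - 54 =0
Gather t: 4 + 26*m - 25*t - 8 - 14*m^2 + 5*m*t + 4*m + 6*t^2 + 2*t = -14*m^2 + 30*m + 6*t^2 + t*(5*m - 23) - 4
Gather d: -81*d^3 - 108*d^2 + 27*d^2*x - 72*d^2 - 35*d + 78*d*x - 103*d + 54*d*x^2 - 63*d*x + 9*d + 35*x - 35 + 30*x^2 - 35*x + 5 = -81*d^3 + d^2*(27*x - 180) + d*(54*x^2 + 15*x - 129) + 30*x^2 - 30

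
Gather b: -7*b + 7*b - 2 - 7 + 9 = 0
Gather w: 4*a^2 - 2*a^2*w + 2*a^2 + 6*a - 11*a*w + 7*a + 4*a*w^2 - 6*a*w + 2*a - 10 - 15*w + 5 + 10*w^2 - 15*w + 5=6*a^2 + 15*a + w^2*(4*a + 10) + w*(-2*a^2 - 17*a - 30)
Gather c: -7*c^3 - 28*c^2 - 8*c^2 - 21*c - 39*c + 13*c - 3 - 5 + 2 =-7*c^3 - 36*c^2 - 47*c - 6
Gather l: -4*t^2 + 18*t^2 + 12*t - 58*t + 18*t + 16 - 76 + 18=14*t^2 - 28*t - 42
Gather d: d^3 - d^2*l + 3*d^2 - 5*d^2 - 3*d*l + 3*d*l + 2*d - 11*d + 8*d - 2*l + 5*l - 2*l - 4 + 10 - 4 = d^3 + d^2*(-l - 2) - d + l + 2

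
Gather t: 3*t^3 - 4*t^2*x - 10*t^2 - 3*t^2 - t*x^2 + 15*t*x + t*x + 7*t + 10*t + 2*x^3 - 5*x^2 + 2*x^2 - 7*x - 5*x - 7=3*t^3 + t^2*(-4*x - 13) + t*(-x^2 + 16*x + 17) + 2*x^3 - 3*x^2 - 12*x - 7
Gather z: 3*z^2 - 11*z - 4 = 3*z^2 - 11*z - 4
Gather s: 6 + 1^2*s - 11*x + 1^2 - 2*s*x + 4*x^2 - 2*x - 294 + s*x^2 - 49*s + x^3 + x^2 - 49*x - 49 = s*(x^2 - 2*x - 48) + x^3 + 5*x^2 - 62*x - 336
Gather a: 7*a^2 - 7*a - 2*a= 7*a^2 - 9*a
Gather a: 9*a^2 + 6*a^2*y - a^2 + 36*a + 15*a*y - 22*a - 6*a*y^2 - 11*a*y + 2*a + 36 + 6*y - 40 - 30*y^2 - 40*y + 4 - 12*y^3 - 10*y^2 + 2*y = a^2*(6*y + 8) + a*(-6*y^2 + 4*y + 16) - 12*y^3 - 40*y^2 - 32*y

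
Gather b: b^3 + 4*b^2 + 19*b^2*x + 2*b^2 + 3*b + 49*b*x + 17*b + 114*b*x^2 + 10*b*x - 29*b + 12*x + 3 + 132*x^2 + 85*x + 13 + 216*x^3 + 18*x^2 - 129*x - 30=b^3 + b^2*(19*x + 6) + b*(114*x^2 + 59*x - 9) + 216*x^3 + 150*x^2 - 32*x - 14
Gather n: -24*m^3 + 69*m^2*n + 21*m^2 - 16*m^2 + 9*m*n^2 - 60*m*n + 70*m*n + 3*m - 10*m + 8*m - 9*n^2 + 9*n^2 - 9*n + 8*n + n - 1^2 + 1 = -24*m^3 + 5*m^2 + 9*m*n^2 + m + n*(69*m^2 + 10*m)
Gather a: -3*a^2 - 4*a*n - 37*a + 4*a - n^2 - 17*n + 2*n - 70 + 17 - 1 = -3*a^2 + a*(-4*n - 33) - n^2 - 15*n - 54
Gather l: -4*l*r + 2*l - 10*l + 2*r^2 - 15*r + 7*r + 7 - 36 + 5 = l*(-4*r - 8) + 2*r^2 - 8*r - 24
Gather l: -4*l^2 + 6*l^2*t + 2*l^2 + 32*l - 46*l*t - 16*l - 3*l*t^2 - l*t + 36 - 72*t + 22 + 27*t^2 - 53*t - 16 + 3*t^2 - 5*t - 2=l^2*(6*t - 2) + l*(-3*t^2 - 47*t + 16) + 30*t^2 - 130*t + 40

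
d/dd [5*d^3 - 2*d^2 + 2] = d*(15*d - 4)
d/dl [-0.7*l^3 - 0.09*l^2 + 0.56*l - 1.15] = -2.1*l^2 - 0.18*l + 0.56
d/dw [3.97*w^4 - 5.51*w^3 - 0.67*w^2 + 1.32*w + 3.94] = 15.88*w^3 - 16.53*w^2 - 1.34*w + 1.32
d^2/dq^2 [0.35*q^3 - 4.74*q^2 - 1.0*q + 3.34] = 2.1*q - 9.48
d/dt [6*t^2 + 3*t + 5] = 12*t + 3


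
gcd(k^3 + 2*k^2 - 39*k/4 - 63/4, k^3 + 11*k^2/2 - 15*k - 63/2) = k^2 - 3*k/2 - 9/2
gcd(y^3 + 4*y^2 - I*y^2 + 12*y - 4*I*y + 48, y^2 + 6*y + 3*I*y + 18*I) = y + 3*I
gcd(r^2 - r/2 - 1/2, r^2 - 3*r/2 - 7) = 1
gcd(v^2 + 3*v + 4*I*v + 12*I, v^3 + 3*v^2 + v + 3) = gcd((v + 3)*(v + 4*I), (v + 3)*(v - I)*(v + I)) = v + 3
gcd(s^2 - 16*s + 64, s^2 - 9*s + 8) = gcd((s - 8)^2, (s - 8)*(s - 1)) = s - 8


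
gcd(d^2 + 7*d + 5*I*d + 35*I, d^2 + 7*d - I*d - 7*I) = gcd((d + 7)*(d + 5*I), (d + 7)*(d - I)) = d + 7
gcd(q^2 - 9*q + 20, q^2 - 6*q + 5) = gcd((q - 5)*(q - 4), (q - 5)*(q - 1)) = q - 5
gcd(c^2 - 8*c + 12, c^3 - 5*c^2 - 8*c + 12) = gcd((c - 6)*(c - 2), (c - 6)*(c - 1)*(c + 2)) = c - 6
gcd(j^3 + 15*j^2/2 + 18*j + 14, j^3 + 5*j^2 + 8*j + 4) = j^2 + 4*j + 4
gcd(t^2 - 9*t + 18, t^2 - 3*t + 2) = 1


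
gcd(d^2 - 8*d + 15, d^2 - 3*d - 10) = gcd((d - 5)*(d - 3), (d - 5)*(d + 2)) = d - 5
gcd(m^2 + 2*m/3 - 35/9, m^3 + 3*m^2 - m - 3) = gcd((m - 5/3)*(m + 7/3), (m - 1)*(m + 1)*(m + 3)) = 1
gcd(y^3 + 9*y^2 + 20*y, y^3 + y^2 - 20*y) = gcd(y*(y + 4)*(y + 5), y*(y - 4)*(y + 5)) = y^2 + 5*y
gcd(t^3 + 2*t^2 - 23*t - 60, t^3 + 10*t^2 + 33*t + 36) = t^2 + 7*t + 12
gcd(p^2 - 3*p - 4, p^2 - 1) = p + 1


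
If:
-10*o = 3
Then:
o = -3/10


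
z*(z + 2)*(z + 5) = z^3 + 7*z^2 + 10*z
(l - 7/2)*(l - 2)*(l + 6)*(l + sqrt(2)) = l^4 + l^3/2 + sqrt(2)*l^3 - 26*l^2 + sqrt(2)*l^2/2 - 26*sqrt(2)*l + 42*l + 42*sqrt(2)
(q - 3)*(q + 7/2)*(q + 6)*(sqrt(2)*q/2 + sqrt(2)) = sqrt(2)*q^4/2 + 17*sqrt(2)*q^3/4 + 11*sqrt(2)*q^2/4 - 39*sqrt(2)*q - 63*sqrt(2)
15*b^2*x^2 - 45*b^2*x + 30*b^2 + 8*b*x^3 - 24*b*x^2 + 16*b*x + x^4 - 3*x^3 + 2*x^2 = (3*b + x)*(5*b + x)*(x - 2)*(x - 1)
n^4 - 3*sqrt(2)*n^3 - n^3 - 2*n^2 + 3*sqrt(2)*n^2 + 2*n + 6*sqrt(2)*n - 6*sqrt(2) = (n - 1)*(n - 3*sqrt(2))*(n - sqrt(2))*(n + sqrt(2))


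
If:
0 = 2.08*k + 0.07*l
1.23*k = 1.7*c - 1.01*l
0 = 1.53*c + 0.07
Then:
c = -0.05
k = 0.00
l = -0.08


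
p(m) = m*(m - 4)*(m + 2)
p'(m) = m*(m - 4) + m*(m + 2) + (m - 4)*(m + 2) = 3*m^2 - 4*m - 8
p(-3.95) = -61.23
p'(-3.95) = 54.61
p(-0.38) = 2.70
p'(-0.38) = -6.05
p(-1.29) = 4.85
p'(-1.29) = 2.15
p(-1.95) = 0.58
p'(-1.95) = 11.21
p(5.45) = 58.87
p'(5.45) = 59.31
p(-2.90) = -18.01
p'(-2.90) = 28.83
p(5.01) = 35.47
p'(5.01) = 47.26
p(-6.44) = -298.52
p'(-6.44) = 142.18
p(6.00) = 96.00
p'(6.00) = 76.00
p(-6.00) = -240.00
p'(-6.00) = 124.00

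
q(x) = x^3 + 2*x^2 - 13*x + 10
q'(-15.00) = 602.00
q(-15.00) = -2720.00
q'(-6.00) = 71.00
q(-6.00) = -56.00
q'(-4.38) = 27.03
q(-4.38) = 21.28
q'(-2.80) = -0.68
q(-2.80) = 40.13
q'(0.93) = -6.69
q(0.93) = 0.44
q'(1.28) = -2.96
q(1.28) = -1.27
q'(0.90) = -6.97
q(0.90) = 0.65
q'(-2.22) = -7.09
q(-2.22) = 37.78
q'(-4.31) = 25.49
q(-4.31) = 23.12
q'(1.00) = -6.00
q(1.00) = 0.00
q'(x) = 3*x^2 + 4*x - 13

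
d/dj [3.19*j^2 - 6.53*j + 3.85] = 6.38*j - 6.53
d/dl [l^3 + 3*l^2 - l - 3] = 3*l^2 + 6*l - 1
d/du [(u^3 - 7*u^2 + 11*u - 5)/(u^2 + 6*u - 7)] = (u^2 + 14*u - 47)/(u^2 + 14*u + 49)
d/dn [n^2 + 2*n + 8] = 2*n + 2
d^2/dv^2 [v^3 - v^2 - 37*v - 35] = 6*v - 2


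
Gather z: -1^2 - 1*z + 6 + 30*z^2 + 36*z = 30*z^2 + 35*z + 5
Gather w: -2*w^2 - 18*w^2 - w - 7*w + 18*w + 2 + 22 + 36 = -20*w^2 + 10*w + 60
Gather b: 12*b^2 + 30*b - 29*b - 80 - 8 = 12*b^2 + b - 88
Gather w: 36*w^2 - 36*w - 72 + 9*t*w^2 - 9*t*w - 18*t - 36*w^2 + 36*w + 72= 9*t*w^2 - 9*t*w - 18*t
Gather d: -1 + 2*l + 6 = 2*l + 5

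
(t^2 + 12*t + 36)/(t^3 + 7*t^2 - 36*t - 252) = (t + 6)/(t^2 + t - 42)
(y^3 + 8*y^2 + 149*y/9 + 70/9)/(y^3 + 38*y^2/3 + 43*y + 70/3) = (y + 7/3)/(y + 7)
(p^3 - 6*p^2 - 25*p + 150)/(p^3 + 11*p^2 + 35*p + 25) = (p^2 - 11*p + 30)/(p^2 + 6*p + 5)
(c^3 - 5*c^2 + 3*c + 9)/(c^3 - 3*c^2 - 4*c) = (c^2 - 6*c + 9)/(c*(c - 4))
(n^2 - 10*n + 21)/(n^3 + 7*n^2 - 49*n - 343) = (n - 3)/(n^2 + 14*n + 49)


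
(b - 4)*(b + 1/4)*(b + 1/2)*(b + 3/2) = b^4 - 7*b^3/4 - 31*b^2/4 - 77*b/16 - 3/4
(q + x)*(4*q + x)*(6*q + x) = 24*q^3 + 34*q^2*x + 11*q*x^2 + x^3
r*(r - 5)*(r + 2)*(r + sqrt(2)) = r^4 - 3*r^3 + sqrt(2)*r^3 - 10*r^2 - 3*sqrt(2)*r^2 - 10*sqrt(2)*r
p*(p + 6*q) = p^2 + 6*p*q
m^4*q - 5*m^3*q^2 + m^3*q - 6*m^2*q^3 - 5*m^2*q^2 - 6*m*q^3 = m*(m - 6*q)*(m + q)*(m*q + q)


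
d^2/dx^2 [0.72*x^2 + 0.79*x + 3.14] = 1.44000000000000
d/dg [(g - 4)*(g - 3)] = 2*g - 7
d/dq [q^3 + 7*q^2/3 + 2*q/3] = 3*q^2 + 14*q/3 + 2/3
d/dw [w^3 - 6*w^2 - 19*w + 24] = 3*w^2 - 12*w - 19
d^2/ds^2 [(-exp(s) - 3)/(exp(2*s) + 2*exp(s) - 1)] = (-exp(4*s) - 10*exp(3*s) - 24*exp(2*s) - 26*exp(s) - 7)*exp(s)/(exp(6*s) + 6*exp(5*s) + 9*exp(4*s) - 4*exp(3*s) - 9*exp(2*s) + 6*exp(s) - 1)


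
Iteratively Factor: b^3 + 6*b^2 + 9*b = (b + 3)*(b^2 + 3*b) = (b + 3)^2*(b)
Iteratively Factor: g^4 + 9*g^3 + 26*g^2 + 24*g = (g + 4)*(g^3 + 5*g^2 + 6*g) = (g + 2)*(g + 4)*(g^2 + 3*g) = g*(g + 2)*(g + 4)*(g + 3)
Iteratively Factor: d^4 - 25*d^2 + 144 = (d - 4)*(d^3 + 4*d^2 - 9*d - 36) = (d - 4)*(d - 3)*(d^2 + 7*d + 12) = (d - 4)*(d - 3)*(d + 4)*(d + 3)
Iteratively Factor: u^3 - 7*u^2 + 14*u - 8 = (u - 4)*(u^2 - 3*u + 2) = (u - 4)*(u - 1)*(u - 2)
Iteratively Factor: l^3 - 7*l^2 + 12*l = (l - 3)*(l^2 - 4*l) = (l - 4)*(l - 3)*(l)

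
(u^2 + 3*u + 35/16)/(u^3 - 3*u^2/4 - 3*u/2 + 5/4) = (u + 7/4)/(u^2 - 2*u + 1)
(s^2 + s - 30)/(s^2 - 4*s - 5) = (s + 6)/(s + 1)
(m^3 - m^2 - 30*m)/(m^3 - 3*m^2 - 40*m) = (m - 6)/(m - 8)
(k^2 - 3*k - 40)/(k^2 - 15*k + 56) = (k + 5)/(k - 7)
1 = 1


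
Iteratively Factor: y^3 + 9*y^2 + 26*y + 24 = (y + 2)*(y^2 + 7*y + 12) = (y + 2)*(y + 4)*(y + 3)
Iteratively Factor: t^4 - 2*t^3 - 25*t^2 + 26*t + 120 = (t - 3)*(t^3 + t^2 - 22*t - 40) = (t - 3)*(t + 2)*(t^2 - t - 20) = (t - 5)*(t - 3)*(t + 2)*(t + 4)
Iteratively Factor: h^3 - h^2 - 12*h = (h)*(h^2 - h - 12) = h*(h - 4)*(h + 3)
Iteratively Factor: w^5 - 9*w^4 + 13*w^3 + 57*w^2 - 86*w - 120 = (w - 4)*(w^4 - 5*w^3 - 7*w^2 + 29*w + 30) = (w - 5)*(w - 4)*(w^3 - 7*w - 6) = (w - 5)*(w - 4)*(w - 3)*(w^2 + 3*w + 2) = (w - 5)*(w - 4)*(w - 3)*(w + 2)*(w + 1)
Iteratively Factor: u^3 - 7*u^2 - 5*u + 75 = (u - 5)*(u^2 - 2*u - 15) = (u - 5)^2*(u + 3)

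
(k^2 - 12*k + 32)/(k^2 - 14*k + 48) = (k - 4)/(k - 6)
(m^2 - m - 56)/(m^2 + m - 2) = (m^2 - m - 56)/(m^2 + m - 2)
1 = 1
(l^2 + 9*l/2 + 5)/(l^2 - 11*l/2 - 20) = (l + 2)/(l - 8)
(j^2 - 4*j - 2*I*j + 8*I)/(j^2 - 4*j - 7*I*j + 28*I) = (j - 2*I)/(j - 7*I)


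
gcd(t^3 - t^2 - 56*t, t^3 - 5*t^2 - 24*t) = t^2 - 8*t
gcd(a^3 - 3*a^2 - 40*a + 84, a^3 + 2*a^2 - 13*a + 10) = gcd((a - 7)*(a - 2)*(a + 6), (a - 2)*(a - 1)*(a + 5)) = a - 2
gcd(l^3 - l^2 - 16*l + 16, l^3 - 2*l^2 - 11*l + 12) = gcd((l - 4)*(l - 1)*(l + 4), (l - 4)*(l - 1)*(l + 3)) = l^2 - 5*l + 4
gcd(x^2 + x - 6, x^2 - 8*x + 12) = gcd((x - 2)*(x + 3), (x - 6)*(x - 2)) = x - 2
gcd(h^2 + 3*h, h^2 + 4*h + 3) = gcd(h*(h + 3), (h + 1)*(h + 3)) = h + 3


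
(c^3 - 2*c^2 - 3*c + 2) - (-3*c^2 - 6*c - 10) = c^3 + c^2 + 3*c + 12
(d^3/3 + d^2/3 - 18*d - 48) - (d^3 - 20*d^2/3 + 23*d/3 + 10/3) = -2*d^3/3 + 7*d^2 - 77*d/3 - 154/3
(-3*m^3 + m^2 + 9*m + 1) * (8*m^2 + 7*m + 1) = -24*m^5 - 13*m^4 + 76*m^3 + 72*m^2 + 16*m + 1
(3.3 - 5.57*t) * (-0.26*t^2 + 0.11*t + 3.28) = 1.4482*t^3 - 1.4707*t^2 - 17.9066*t + 10.824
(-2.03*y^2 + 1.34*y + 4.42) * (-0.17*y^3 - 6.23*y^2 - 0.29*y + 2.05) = 0.3451*y^5 + 12.4191*y^4 - 8.5109*y^3 - 32.0867*y^2 + 1.4652*y + 9.061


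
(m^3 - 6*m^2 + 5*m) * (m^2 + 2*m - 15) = m^5 - 4*m^4 - 22*m^3 + 100*m^2 - 75*m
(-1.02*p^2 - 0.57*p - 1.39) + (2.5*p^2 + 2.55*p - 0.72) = 1.48*p^2 + 1.98*p - 2.11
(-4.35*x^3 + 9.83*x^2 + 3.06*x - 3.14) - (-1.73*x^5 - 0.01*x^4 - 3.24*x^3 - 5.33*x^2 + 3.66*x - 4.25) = 1.73*x^5 + 0.01*x^4 - 1.11*x^3 + 15.16*x^2 - 0.6*x + 1.11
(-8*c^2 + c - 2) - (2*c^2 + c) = -10*c^2 - 2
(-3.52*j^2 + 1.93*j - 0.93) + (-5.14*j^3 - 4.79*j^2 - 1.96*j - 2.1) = -5.14*j^3 - 8.31*j^2 - 0.03*j - 3.03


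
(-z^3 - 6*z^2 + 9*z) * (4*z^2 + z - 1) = -4*z^5 - 25*z^4 + 31*z^3 + 15*z^2 - 9*z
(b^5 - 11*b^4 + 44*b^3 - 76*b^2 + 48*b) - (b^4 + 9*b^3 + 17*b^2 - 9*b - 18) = b^5 - 12*b^4 + 35*b^3 - 93*b^2 + 57*b + 18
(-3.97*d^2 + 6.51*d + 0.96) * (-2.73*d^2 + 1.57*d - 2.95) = 10.8381*d^4 - 24.0052*d^3 + 19.3114*d^2 - 17.6973*d - 2.832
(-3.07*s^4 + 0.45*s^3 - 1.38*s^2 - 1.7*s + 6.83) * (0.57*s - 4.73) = -1.7499*s^5 + 14.7776*s^4 - 2.9151*s^3 + 5.5584*s^2 + 11.9341*s - 32.3059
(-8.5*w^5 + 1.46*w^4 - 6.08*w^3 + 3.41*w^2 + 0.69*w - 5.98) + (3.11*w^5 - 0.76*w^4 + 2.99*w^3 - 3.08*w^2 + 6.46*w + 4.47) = -5.39*w^5 + 0.7*w^4 - 3.09*w^3 + 0.33*w^2 + 7.15*w - 1.51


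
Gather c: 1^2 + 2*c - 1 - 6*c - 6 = -4*c - 6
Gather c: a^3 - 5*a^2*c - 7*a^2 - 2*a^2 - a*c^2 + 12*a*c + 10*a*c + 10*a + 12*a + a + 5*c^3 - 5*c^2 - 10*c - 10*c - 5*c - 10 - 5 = a^3 - 9*a^2 + 23*a + 5*c^3 + c^2*(-a - 5) + c*(-5*a^2 + 22*a - 25) - 15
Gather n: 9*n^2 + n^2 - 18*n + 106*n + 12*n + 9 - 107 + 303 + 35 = 10*n^2 + 100*n + 240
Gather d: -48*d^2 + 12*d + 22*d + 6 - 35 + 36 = -48*d^2 + 34*d + 7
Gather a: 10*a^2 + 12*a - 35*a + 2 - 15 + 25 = 10*a^2 - 23*a + 12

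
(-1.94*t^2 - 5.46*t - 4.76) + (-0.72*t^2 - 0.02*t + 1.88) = -2.66*t^2 - 5.48*t - 2.88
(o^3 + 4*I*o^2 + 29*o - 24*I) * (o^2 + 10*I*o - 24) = o^5 + 14*I*o^4 - 35*o^3 + 170*I*o^2 - 456*o + 576*I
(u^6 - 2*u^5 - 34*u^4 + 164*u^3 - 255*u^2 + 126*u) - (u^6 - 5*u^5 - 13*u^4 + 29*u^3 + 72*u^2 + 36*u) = 3*u^5 - 21*u^4 + 135*u^3 - 327*u^2 + 90*u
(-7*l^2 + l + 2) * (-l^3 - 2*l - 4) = 7*l^5 - l^4 + 12*l^3 + 26*l^2 - 8*l - 8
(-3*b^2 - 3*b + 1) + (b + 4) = -3*b^2 - 2*b + 5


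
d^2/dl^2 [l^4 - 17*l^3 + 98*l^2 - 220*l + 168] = 12*l^2 - 102*l + 196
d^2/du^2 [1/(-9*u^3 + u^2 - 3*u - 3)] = 2*((27*u - 1)*(9*u^3 - u^2 + 3*u + 3) - (27*u^2 - 2*u + 3)^2)/(9*u^3 - u^2 + 3*u + 3)^3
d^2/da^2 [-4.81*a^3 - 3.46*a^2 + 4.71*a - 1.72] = -28.86*a - 6.92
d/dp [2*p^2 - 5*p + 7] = 4*p - 5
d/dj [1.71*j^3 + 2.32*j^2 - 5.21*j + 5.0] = 5.13*j^2 + 4.64*j - 5.21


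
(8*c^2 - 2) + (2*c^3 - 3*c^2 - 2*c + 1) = 2*c^3 + 5*c^2 - 2*c - 1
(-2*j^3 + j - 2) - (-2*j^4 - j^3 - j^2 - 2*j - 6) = 2*j^4 - j^3 + j^2 + 3*j + 4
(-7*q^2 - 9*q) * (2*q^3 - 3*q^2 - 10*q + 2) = -14*q^5 + 3*q^4 + 97*q^3 + 76*q^2 - 18*q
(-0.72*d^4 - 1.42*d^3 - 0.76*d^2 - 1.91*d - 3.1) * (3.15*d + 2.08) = -2.268*d^5 - 5.9706*d^4 - 5.3476*d^3 - 7.5973*d^2 - 13.7378*d - 6.448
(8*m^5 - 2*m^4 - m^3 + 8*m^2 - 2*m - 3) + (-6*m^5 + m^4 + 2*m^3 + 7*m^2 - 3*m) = 2*m^5 - m^4 + m^3 + 15*m^2 - 5*m - 3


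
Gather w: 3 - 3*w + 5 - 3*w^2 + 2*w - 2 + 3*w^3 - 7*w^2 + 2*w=3*w^3 - 10*w^2 + w + 6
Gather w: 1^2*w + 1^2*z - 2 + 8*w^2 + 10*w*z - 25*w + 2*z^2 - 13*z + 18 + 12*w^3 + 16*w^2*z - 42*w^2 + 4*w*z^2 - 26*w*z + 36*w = 12*w^3 + w^2*(16*z - 34) + w*(4*z^2 - 16*z + 12) + 2*z^2 - 12*z + 16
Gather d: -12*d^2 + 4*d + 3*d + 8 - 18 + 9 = -12*d^2 + 7*d - 1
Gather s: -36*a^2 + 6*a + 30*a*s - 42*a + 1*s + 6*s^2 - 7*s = -36*a^2 - 36*a + 6*s^2 + s*(30*a - 6)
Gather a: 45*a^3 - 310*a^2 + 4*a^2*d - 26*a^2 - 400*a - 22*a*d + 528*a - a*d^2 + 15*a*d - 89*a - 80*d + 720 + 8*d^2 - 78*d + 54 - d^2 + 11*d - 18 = 45*a^3 + a^2*(4*d - 336) + a*(-d^2 - 7*d + 39) + 7*d^2 - 147*d + 756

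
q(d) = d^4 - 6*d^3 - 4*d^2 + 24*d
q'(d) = 4*d^3 - 18*d^2 - 8*d + 24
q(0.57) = 11.37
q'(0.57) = 14.33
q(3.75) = -84.90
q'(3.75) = -48.19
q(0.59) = 11.66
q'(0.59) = 13.84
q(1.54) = 11.18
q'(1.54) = -16.40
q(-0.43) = -10.55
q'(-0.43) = 23.79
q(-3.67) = 336.04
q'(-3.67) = -386.80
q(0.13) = 3.04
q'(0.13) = 22.66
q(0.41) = 8.78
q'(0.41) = 17.97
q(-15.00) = 69615.00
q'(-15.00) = -17406.00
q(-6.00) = 2304.00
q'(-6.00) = -1440.00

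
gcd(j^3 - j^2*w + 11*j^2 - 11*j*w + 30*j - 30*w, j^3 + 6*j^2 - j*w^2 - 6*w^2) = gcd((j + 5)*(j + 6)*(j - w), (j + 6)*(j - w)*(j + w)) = -j^2 + j*w - 6*j + 6*w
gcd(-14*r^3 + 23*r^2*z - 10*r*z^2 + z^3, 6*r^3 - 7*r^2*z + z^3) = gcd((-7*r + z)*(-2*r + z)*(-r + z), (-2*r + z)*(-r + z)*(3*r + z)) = 2*r^2 - 3*r*z + z^2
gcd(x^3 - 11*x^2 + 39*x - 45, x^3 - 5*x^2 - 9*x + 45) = x^2 - 8*x + 15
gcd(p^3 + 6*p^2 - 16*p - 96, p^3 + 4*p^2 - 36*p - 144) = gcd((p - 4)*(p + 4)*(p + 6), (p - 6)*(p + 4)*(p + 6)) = p^2 + 10*p + 24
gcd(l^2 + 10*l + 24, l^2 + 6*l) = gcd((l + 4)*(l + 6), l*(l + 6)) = l + 6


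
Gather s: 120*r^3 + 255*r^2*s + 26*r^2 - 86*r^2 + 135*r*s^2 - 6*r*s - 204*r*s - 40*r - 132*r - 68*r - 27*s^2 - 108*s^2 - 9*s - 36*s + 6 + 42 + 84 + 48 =120*r^3 - 60*r^2 - 240*r + s^2*(135*r - 135) + s*(255*r^2 - 210*r - 45) + 180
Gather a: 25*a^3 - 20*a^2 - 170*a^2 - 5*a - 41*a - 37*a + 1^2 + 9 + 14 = 25*a^3 - 190*a^2 - 83*a + 24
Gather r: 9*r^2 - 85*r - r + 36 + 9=9*r^2 - 86*r + 45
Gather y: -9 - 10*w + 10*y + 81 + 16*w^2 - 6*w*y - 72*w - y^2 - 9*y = 16*w^2 - 82*w - y^2 + y*(1 - 6*w) + 72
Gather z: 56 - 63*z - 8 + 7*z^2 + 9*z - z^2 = 6*z^2 - 54*z + 48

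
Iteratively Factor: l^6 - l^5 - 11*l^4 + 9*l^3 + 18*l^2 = (l + 1)*(l^5 - 2*l^4 - 9*l^3 + 18*l^2) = (l + 1)*(l + 3)*(l^4 - 5*l^3 + 6*l^2) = l*(l + 1)*(l + 3)*(l^3 - 5*l^2 + 6*l) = l^2*(l + 1)*(l + 3)*(l^2 - 5*l + 6) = l^2*(l - 3)*(l + 1)*(l + 3)*(l - 2)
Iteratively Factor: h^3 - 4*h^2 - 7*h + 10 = (h - 1)*(h^2 - 3*h - 10) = (h - 5)*(h - 1)*(h + 2)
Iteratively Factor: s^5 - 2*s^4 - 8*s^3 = (s)*(s^4 - 2*s^3 - 8*s^2) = s^2*(s^3 - 2*s^2 - 8*s) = s^2*(s + 2)*(s^2 - 4*s) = s^2*(s - 4)*(s + 2)*(s)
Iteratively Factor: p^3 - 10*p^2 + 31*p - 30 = (p - 5)*(p^2 - 5*p + 6) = (p - 5)*(p - 2)*(p - 3)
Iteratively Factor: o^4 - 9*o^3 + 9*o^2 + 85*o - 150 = (o - 5)*(o^3 - 4*o^2 - 11*o + 30) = (o - 5)^2*(o^2 + o - 6) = (o - 5)^2*(o + 3)*(o - 2)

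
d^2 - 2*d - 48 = (d - 8)*(d + 6)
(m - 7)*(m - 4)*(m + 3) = m^3 - 8*m^2 - 5*m + 84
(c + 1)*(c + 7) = c^2 + 8*c + 7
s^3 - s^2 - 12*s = s*(s - 4)*(s + 3)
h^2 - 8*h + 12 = (h - 6)*(h - 2)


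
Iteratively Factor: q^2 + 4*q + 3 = (q + 3)*(q + 1)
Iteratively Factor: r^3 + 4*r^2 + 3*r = (r + 1)*(r^2 + 3*r) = (r + 1)*(r + 3)*(r)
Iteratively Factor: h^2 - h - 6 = (h + 2)*(h - 3)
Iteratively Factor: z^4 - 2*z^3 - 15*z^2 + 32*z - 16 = (z - 4)*(z^3 + 2*z^2 - 7*z + 4) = (z - 4)*(z + 4)*(z^2 - 2*z + 1) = (z - 4)*(z - 1)*(z + 4)*(z - 1)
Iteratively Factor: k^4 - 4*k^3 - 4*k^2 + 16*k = (k - 4)*(k^3 - 4*k) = k*(k - 4)*(k^2 - 4) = k*(k - 4)*(k + 2)*(k - 2)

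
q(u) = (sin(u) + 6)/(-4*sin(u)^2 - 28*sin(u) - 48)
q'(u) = (8*sin(u)*cos(u) + 28*cos(u))*(sin(u) + 6)/(-4*sin(u)^2 - 28*sin(u) - 48)^2 + cos(u)/(-4*sin(u)^2 - 28*sin(u) - 48)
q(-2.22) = -0.18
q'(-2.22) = -0.06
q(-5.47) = -0.10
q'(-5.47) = 0.02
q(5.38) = -0.18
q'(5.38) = 0.06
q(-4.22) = -0.09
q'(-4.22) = -0.01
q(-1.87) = -0.20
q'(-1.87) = -0.04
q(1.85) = -0.09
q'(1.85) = -0.01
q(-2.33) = -0.18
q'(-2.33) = -0.07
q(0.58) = -0.10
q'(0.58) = 0.03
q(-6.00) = -0.11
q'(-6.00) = 0.04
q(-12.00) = -0.10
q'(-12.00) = 0.03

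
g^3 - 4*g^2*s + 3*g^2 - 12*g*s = g*(g + 3)*(g - 4*s)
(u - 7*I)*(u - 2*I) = u^2 - 9*I*u - 14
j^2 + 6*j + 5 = (j + 1)*(j + 5)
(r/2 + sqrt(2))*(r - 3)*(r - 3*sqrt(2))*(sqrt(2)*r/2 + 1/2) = sqrt(2)*r^4/4 - 3*sqrt(2)*r^3/4 - r^3/4 - 13*sqrt(2)*r^2/4 + 3*r^2/4 - 3*r + 39*sqrt(2)*r/4 + 9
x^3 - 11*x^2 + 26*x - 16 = (x - 8)*(x - 2)*(x - 1)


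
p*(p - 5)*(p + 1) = p^3 - 4*p^2 - 5*p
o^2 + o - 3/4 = (o - 1/2)*(o + 3/2)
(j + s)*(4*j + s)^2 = 16*j^3 + 24*j^2*s + 9*j*s^2 + s^3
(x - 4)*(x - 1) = x^2 - 5*x + 4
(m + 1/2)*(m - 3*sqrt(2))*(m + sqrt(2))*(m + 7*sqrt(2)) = m^4 + m^3/2 + 5*sqrt(2)*m^3 - 34*m^2 + 5*sqrt(2)*m^2/2 - 42*sqrt(2)*m - 17*m - 21*sqrt(2)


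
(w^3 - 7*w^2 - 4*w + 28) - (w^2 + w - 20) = w^3 - 8*w^2 - 5*w + 48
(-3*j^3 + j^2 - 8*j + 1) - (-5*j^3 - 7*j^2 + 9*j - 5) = 2*j^3 + 8*j^2 - 17*j + 6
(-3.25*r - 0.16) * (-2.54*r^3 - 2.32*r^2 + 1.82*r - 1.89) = 8.255*r^4 + 7.9464*r^3 - 5.5438*r^2 + 5.8513*r + 0.3024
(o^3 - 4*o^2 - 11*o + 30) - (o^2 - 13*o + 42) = o^3 - 5*o^2 + 2*o - 12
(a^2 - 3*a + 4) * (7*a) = 7*a^3 - 21*a^2 + 28*a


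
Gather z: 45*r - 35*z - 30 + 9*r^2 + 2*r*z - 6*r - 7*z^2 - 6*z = 9*r^2 + 39*r - 7*z^2 + z*(2*r - 41) - 30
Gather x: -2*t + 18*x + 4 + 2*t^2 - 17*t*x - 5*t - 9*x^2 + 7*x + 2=2*t^2 - 7*t - 9*x^2 + x*(25 - 17*t) + 6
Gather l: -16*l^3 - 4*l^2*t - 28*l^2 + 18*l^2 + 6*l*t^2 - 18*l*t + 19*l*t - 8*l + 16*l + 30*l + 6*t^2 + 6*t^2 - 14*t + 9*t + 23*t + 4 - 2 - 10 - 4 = -16*l^3 + l^2*(-4*t - 10) + l*(6*t^2 + t + 38) + 12*t^2 + 18*t - 12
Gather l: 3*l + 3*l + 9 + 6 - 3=6*l + 12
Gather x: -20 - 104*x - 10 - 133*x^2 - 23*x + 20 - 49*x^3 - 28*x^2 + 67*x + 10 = -49*x^3 - 161*x^2 - 60*x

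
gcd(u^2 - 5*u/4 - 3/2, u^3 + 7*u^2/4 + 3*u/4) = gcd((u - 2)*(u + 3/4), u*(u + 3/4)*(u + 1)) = u + 3/4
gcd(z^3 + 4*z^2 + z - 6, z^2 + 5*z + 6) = z^2 + 5*z + 6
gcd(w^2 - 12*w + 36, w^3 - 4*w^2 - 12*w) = w - 6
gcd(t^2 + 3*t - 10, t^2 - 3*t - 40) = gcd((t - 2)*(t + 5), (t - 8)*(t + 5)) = t + 5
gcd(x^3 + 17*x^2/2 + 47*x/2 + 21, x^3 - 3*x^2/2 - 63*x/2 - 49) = x^2 + 11*x/2 + 7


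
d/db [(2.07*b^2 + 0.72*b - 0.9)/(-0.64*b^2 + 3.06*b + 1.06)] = (6.795*b^2 + 3.2364*b + 3.5172)/(0.4096*b^4 - 3.9168*b^3 + 8.0068*b^2 + 6.4872*b + 1.1236)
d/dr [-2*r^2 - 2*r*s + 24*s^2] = -4*r - 2*s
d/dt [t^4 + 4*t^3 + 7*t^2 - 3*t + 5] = 4*t^3 + 12*t^2 + 14*t - 3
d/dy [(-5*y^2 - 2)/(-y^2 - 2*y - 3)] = 2*(5*y^2 + 13*y - 2)/(y^4 + 4*y^3 + 10*y^2 + 12*y + 9)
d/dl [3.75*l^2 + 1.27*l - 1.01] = 7.5*l + 1.27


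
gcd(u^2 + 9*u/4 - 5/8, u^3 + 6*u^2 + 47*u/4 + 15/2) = u + 5/2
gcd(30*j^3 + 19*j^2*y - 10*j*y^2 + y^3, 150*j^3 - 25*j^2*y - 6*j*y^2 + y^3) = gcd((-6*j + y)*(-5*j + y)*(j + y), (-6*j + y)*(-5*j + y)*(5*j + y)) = 30*j^2 - 11*j*y + y^2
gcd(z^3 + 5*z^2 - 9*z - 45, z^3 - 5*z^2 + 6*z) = z - 3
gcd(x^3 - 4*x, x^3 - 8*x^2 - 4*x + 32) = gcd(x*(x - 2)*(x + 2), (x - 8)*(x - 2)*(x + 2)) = x^2 - 4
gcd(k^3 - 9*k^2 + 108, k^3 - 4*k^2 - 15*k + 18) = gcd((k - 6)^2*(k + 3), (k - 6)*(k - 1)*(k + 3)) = k^2 - 3*k - 18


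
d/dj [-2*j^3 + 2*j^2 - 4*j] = -6*j^2 + 4*j - 4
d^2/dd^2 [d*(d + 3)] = 2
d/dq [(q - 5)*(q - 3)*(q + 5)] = 3*q^2 - 6*q - 25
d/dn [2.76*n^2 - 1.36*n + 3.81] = 5.52*n - 1.36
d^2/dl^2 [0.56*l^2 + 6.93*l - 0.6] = 1.12000000000000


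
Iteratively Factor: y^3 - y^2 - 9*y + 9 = (y - 3)*(y^2 + 2*y - 3) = (y - 3)*(y + 3)*(y - 1)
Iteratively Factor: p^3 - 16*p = (p - 4)*(p^2 + 4*p) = p*(p - 4)*(p + 4)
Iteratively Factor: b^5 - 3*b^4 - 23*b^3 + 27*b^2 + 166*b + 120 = (b - 4)*(b^4 + b^3 - 19*b^2 - 49*b - 30) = (b - 4)*(b + 1)*(b^3 - 19*b - 30) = (b - 5)*(b - 4)*(b + 1)*(b^2 + 5*b + 6) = (b - 5)*(b - 4)*(b + 1)*(b + 3)*(b + 2)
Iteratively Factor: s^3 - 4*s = (s - 2)*(s^2 + 2*s) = (s - 2)*(s + 2)*(s)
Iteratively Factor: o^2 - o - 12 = (o - 4)*(o + 3)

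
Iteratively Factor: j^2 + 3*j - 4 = (j - 1)*(j + 4)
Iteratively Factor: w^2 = (w)*(w)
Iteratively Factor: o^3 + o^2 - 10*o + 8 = (o + 4)*(o^2 - 3*o + 2) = (o - 1)*(o + 4)*(o - 2)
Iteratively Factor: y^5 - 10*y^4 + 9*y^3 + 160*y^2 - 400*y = (y - 5)*(y^4 - 5*y^3 - 16*y^2 + 80*y) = y*(y - 5)*(y^3 - 5*y^2 - 16*y + 80) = y*(y - 5)*(y + 4)*(y^2 - 9*y + 20) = y*(y - 5)*(y - 4)*(y + 4)*(y - 5)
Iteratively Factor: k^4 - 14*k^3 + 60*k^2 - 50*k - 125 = (k - 5)*(k^3 - 9*k^2 + 15*k + 25) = (k - 5)^2*(k^2 - 4*k - 5) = (k - 5)^3*(k + 1)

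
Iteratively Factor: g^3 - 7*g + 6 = (g + 3)*(g^2 - 3*g + 2) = (g - 2)*(g + 3)*(g - 1)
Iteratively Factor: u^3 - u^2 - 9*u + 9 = (u - 1)*(u^2 - 9) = (u - 1)*(u + 3)*(u - 3)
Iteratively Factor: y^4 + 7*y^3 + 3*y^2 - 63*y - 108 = (y + 3)*(y^3 + 4*y^2 - 9*y - 36) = (y - 3)*(y + 3)*(y^2 + 7*y + 12) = (y - 3)*(y + 3)*(y + 4)*(y + 3)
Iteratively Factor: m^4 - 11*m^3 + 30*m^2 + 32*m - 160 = (m - 5)*(m^3 - 6*m^2 + 32) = (m - 5)*(m - 4)*(m^2 - 2*m - 8) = (m - 5)*(m - 4)^2*(m + 2)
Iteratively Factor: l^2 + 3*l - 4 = (l - 1)*(l + 4)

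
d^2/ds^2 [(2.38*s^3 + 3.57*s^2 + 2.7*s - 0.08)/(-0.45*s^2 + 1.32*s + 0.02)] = (3.5527136788005e-15*s^4 - 13.671324*s^3 - 0.472571999999999*s^2 - 0.436632000000001*s + 0.419928)/(0.091125*s^6 - 0.8019*s^5 + 2.34009*s^4 - 2.228688*s^3 - 0.104004*s^2 - 0.001584*s - 8.0e-6)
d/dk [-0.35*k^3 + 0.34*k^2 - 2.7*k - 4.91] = -1.05*k^2 + 0.68*k - 2.7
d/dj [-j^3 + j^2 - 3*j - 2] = -3*j^2 + 2*j - 3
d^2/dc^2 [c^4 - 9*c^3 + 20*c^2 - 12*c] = 12*c^2 - 54*c + 40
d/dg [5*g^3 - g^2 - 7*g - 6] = 15*g^2 - 2*g - 7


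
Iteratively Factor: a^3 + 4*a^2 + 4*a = (a)*(a^2 + 4*a + 4) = a*(a + 2)*(a + 2)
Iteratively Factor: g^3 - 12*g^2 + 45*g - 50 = (g - 5)*(g^2 - 7*g + 10) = (g - 5)*(g - 2)*(g - 5)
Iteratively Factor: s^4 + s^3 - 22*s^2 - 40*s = (s + 2)*(s^3 - s^2 - 20*s) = (s - 5)*(s + 2)*(s^2 + 4*s) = (s - 5)*(s + 2)*(s + 4)*(s)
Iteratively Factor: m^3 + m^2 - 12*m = (m - 3)*(m^2 + 4*m) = m*(m - 3)*(m + 4)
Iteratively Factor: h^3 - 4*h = (h)*(h^2 - 4) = h*(h - 2)*(h + 2)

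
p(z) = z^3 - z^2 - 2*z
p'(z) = 3*z^2 - 2*z - 2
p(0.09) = -0.19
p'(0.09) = -2.16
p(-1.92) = -6.92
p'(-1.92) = 12.90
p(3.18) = 15.69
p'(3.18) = 21.98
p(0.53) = -1.19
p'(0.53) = -2.22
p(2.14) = 0.94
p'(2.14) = 7.46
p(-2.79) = -23.92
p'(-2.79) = 26.93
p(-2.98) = -29.38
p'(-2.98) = 30.60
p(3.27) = 17.73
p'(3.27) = 23.54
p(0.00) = 0.00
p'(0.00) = -2.00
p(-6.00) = -240.00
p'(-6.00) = 118.00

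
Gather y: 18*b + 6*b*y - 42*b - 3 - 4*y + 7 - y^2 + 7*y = -24*b - y^2 + y*(6*b + 3) + 4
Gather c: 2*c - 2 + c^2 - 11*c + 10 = c^2 - 9*c + 8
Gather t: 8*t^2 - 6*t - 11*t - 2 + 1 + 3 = 8*t^2 - 17*t + 2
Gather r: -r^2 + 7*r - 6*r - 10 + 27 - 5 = -r^2 + r + 12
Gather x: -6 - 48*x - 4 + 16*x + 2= -32*x - 8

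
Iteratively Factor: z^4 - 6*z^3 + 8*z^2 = (z)*(z^3 - 6*z^2 + 8*z) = z*(z - 4)*(z^2 - 2*z) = z*(z - 4)*(z - 2)*(z)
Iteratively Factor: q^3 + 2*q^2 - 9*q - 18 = (q - 3)*(q^2 + 5*q + 6) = (q - 3)*(q + 2)*(q + 3)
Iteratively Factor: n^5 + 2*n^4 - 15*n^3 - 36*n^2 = (n)*(n^4 + 2*n^3 - 15*n^2 - 36*n) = n*(n + 3)*(n^3 - n^2 - 12*n) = n*(n - 4)*(n + 3)*(n^2 + 3*n) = n^2*(n - 4)*(n + 3)*(n + 3)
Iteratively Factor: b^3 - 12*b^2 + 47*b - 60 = (b - 3)*(b^2 - 9*b + 20) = (b - 4)*(b - 3)*(b - 5)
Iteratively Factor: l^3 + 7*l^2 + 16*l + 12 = (l + 2)*(l^2 + 5*l + 6) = (l + 2)^2*(l + 3)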